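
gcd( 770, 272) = 2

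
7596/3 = 2532 = 2532.00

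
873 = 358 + 515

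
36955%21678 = 15277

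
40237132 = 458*87854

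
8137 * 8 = 65096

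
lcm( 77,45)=3465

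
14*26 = 364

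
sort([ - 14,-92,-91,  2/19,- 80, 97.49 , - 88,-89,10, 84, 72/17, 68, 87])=[-92,-91, - 89,  -  88, - 80, - 14, 2/19, 72/17, 10, 68,84, 87,97.49]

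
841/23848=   841/23848 = 0.04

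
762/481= 1+281/481 = 1.58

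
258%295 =258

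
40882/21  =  40882/21= 1946.76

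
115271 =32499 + 82772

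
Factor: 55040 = 2^8*5^1*43^1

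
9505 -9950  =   - 445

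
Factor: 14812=2^2 *7^1 * 23^2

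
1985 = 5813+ - 3828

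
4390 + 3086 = 7476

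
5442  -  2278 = 3164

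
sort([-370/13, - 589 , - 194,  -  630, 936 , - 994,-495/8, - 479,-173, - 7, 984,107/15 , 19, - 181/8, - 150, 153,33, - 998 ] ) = [-998,  -  994,  -  630,-589,- 479,-194,-173, - 150, - 495/8, -370/13, - 181/8,-7, 107/15,19,33, 153,936, 984 ] 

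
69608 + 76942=146550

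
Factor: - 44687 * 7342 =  - 2^1*3671^1 * 44687^1 = -328091954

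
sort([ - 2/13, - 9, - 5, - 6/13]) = [ - 9, - 5, - 6/13,-2/13]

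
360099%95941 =72276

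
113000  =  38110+74890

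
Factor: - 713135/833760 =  - 739/864  =  - 2^(-5 )*3^(-3)*739^1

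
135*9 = 1215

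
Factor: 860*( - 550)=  - 2^3*5^3*11^1*43^1 = - 473000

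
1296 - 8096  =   - 6800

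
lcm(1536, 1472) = 35328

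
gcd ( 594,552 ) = 6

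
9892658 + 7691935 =17584593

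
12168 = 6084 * 2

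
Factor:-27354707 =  -151^1*181157^1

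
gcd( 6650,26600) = 6650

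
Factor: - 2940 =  - 2^2*  3^1 * 5^1 *7^2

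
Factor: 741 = 3^1*13^1*19^1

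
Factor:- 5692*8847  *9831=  - 2^2*3^3*29^1*113^1*983^1 * 1423^1 = -495060886044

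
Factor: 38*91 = 2^1*7^1*13^1*19^1 = 3458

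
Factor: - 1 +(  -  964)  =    -  965 = - 5^1 * 193^1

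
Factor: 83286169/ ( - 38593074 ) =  - 2^( - 1)*3^( - 1)*13^( - 1)*494783^( - 1)*83286169^1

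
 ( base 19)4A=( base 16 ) 56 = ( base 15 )5B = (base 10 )86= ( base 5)321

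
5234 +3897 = 9131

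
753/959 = 753/959 = 0.79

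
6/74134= 3/37067 = 0.00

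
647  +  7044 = 7691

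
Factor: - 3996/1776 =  - 9/4 = - 2^( - 2)*3^2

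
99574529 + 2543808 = 102118337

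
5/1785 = 1/357  =  0.00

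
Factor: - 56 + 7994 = 7938 = 2^1* 3^4*7^2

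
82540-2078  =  80462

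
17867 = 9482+8385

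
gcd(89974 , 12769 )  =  1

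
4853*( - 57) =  - 276621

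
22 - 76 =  - 54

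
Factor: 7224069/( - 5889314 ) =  - 2^( - 1)*3^1*661^1*3643^1  *  2944657^( - 1)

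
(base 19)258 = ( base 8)1471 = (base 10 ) 825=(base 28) 11d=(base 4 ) 30321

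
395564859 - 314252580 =81312279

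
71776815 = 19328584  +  52448231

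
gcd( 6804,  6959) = 1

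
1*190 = 190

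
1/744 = 1/744 =0.00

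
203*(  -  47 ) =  - 9541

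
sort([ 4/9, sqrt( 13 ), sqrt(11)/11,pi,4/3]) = [sqrt ( 11)/11, 4/9,4/3, pi , sqrt(13) ] 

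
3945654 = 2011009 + 1934645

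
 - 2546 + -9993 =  - 12539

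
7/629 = 7/629 = 0.01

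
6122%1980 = 182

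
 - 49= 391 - 440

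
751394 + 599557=1350951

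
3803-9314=  -  5511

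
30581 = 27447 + 3134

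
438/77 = 438/77 = 5.69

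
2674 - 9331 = - 6657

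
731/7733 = 731/7733 = 0.09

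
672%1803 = 672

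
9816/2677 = 9816/2677 = 3.67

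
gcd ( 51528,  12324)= 12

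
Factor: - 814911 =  - 3^1*271637^1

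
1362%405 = 147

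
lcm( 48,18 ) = 144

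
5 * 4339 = 21695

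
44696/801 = 55 + 641/801 = 55.80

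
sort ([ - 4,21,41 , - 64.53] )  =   [-64.53, - 4,21,41 ] 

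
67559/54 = 1251 + 5/54 = 1251.09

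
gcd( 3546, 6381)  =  9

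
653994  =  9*72666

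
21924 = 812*27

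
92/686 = 46/343 = 0.13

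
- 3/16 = -1+13/16=-0.19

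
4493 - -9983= 14476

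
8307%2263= 1518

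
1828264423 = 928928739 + 899335684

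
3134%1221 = 692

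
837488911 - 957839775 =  - 120350864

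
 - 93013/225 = - 93013/225 = - 413.39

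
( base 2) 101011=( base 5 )133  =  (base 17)29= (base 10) 43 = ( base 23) 1k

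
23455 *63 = 1477665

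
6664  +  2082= 8746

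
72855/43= 72855/43= 1694.30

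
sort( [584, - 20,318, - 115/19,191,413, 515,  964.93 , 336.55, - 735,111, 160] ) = [  -  735,-20,-115/19, 111, 160,191,318,  336.55 , 413,515 , 584, 964.93 ]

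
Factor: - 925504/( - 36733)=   2^6  *  109^( - 1 )*337^(  -  1)*14461^1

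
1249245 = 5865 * 213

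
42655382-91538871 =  - 48883489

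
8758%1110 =988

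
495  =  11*45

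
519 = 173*3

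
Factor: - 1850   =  -2^1*5^2*37^1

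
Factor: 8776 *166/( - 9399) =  - 1456816/9399 = -2^4*3^( - 1 )*13^( - 1)*83^1*241^( - 1)*1097^1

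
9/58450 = 9/58450=   0.00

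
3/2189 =3/2189 = 0.00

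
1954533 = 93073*21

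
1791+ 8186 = 9977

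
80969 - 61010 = 19959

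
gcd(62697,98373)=3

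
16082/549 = 29  +  161/549  =  29.29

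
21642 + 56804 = 78446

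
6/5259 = 2/1753 = 0.00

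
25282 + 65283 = 90565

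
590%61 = 41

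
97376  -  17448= 79928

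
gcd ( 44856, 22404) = 12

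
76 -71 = 5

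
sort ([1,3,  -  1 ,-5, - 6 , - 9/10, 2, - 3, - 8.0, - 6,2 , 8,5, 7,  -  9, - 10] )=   [ - 10, - 9,- 8.0, - 6, - 6 , - 5,-3, - 1, - 9/10, 1,2 , 2,3,5,  7,8 ] 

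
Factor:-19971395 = -5^1 * 3994279^1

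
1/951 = 1/951 = 0.00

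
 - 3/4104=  - 1/1368=- 0.00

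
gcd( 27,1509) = 3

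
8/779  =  8/779 = 0.01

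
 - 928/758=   -2 + 294/379 = - 1.22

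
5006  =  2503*2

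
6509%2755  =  999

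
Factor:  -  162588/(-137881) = 2^2* 3^1*17^1*173^ (-1) = 204/173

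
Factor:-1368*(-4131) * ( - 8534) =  - 2^4 * 3^7*17^2*19^1*251^1=- 48227409072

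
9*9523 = 85707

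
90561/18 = 5031 + 1/6 = 5031.17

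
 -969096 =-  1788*542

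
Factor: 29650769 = 5023^1*5903^1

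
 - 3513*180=  -  632340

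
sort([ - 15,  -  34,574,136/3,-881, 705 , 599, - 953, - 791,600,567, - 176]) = [ - 953,  -  881, - 791, - 176, - 34, - 15 , 136/3,567,574 , 599, 600,705]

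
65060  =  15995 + 49065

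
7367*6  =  44202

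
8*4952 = 39616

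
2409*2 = 4818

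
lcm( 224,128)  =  896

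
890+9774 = 10664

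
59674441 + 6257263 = 65931704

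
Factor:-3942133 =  - 13^1*71^1*4271^1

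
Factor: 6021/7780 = 2^( - 2 )*3^3*5^( - 1)*223^1  *389^( - 1 ) 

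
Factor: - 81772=- 2^2 *20443^1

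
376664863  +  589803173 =966468036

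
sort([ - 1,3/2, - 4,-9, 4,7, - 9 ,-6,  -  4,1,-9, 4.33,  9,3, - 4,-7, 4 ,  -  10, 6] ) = [ - 10, - 9, - 9, - 9, - 7,  -  6, -4,  -  4,-4, - 1, 1, 3/2, 3, 4,4,  4.33, 6, 7 , 9]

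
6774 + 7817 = 14591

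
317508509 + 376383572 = 693892081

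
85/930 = 17/186 = 0.09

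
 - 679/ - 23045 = 679/23045 = 0.03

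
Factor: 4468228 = 2^2*1117057^1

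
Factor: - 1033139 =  - 1033139^1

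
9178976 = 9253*992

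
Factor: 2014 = 2^1*19^1*53^1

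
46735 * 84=3925740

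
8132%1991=168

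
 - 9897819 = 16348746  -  26246565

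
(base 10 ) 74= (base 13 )59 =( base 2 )1001010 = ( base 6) 202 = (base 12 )62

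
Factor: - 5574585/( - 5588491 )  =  3^1*5^1*371639^1*5588491^(  -  1) 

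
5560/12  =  1390/3 = 463.33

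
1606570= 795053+811517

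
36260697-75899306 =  - 39638609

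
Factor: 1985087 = 13^1*37^1*4127^1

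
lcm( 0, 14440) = 0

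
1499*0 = 0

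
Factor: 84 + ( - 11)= 73^1 = 73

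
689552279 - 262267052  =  427285227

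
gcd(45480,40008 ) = 24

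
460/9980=23/499 = 0.05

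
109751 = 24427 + 85324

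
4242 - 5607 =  - 1365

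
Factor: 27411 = 3^1*9137^1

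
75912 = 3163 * 24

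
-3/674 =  - 3/674 = -0.00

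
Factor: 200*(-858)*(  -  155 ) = 26598000 = 2^4*3^1*5^3* 11^1 * 13^1*31^1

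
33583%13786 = 6011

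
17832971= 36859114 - 19026143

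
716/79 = 716/79 = 9.06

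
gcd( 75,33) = 3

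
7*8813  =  61691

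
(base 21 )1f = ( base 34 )12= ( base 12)30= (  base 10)36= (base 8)44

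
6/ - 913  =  -1 + 907/913 = - 0.01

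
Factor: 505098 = 2^1*3^2*11^1*2551^1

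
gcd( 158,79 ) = 79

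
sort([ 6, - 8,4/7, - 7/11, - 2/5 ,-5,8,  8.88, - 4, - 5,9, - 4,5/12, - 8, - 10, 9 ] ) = [ - 10, - 8, - 8, - 5 , - 5,-4, - 4, - 7/11, -2/5,5/12, 4/7,  6,8,8.88, 9,9 ] 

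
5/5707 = 5/5707 = 0.00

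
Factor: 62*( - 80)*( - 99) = 2^5*3^2*5^1*11^1*31^1 = 491040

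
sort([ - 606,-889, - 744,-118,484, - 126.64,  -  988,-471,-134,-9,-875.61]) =[ - 988,-889,-875.61, - 744,- 606, - 471, - 134, - 126.64, - 118,-9, 484]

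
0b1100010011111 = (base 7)24243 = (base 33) 5q0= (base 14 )2423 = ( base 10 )6303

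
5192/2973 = 1+2219/2973 = 1.75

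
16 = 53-37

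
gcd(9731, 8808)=1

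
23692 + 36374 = 60066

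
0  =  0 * ( - 814)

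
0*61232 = 0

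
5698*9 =51282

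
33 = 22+11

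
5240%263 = 243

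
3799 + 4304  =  8103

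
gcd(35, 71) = 1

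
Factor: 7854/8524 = 3927/4262 = 2^ ( - 1 ) * 3^1*7^1 * 11^1*17^1* 2131^( - 1) 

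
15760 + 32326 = 48086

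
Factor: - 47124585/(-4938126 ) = 2^( - 1)*3^3*5^1*17^( -1)*23^1*5059^1*48413^(-1)= 15708195/1646042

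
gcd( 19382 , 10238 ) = 2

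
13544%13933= 13544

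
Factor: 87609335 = 5^1*11^1 * 383^1 *4159^1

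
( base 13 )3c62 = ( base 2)10000111111011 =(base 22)HL9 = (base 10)8699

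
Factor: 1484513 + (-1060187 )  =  2^1 * 3^1*7^1* 10103^1= 424326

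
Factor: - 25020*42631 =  - 1066627620 = - 2^2*3^2*5^1*89^1*139^1*479^1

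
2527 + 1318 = 3845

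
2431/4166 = 2431/4166 = 0.58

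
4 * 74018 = 296072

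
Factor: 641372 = 2^2*160343^1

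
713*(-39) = -27807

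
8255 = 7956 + 299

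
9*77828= 700452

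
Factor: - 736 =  - 2^5* 23^1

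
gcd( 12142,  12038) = 26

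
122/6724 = 61/3362 = 0.02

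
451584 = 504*896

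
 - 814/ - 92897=814/92897 =0.01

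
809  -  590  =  219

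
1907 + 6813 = 8720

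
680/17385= 136/3477 = 0.04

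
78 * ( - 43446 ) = -3388788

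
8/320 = 1/40 = 0.03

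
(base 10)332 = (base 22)F2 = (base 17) 129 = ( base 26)CK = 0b101001100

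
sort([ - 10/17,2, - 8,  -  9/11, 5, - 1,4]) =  [-8, - 1, - 9/11,-10/17,2,4,5]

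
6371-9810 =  - 3439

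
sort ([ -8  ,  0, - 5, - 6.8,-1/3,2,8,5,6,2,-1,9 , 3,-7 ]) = [ - 8,  -  7,-6.8, - 5, -1, - 1/3, 0 , 2,2 , 3 , 5,6,8,9 ] 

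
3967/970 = 4  +  87/970=4.09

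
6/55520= 3/27760 =0.00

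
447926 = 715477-267551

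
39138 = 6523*6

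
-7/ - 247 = 7/247 = 0.03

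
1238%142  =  102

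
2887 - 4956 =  - 2069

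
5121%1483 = 672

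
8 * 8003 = 64024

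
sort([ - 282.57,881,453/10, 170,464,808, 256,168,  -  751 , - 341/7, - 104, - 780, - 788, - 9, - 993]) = [ - 993, - 788,-780,- 751,-282.57, - 104, - 341/7, - 9, 453/10,168, 170, 256, 464,808,881 ]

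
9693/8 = 9693/8=1211.62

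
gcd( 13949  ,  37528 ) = 1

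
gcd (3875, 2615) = 5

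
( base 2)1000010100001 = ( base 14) 17a1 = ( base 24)799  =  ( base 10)4257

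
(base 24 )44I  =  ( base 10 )2418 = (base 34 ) 234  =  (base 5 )34133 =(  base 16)972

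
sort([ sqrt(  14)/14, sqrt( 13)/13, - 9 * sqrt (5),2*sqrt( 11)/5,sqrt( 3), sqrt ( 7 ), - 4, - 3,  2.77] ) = [ - 9*sqrt( 5), - 4, - 3, sqrt( 14) /14, sqrt( 13) /13,  2*sqrt( 11)/5, sqrt( 3) , sqrt(7), 2.77]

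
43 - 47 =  - 4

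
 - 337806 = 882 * ( - 383)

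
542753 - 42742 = 500011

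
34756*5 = 173780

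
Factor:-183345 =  - 3^1*5^1*17^1*719^1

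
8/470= 4/235 =0.02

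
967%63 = 22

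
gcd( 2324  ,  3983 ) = 7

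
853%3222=853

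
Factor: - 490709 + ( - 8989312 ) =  - 9480021 = -3^1 * 3160007^1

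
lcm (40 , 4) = 40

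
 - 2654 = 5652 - 8306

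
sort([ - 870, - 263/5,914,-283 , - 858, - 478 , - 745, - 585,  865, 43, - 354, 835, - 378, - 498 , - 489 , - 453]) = [ - 870,-858, - 745, - 585,  -  498 ,- 489, - 478, - 453,-378, - 354, - 283,-263/5,43, 835, 865, 914 ] 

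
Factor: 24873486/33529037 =2^1*3^1 * 11^2  *34261^1*33529037^( - 1) 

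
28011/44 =28011/44 =636.61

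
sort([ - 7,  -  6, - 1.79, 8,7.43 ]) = [ - 7,-6,-1.79,7.43,8] 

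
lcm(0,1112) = 0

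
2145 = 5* 429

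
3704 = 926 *4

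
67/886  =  67/886= 0.08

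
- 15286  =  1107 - 16393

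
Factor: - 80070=-2^1*3^1*5^1*17^1*157^1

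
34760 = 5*6952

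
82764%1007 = 190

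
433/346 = 1 + 87/346= 1.25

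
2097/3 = 699=699.00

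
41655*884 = 36823020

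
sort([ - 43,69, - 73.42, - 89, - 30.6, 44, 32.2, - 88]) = [ - 89, - 88, - 73.42,-43, - 30.6, 32.2, 44,  69] 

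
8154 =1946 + 6208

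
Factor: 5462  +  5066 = 2^5* 7^1*47^1 = 10528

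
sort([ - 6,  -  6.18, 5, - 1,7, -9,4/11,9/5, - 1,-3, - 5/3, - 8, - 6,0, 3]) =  [ - 9, - 8, - 6.18, - 6,-6, - 3,  -  5/3, - 1, - 1,0,  4/11,9/5, 3,  5, 7]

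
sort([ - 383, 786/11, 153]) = [ - 383,786/11,153 ] 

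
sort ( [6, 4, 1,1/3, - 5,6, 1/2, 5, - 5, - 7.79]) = [- 7.79 ,-5 , - 5, 1/3, 1/2, 1, 4,5, 6, 6 ] 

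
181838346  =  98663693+83174653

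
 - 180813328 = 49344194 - 230157522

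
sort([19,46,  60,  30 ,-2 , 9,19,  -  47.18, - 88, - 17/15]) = [ - 88, - 47.18, - 2, - 17/15, 9 , 19,19,  30, 46,60 ] 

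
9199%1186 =897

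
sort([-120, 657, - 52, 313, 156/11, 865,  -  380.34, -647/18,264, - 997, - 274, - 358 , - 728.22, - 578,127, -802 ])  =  [ - 997, -802, - 728.22, - 578, - 380.34, - 358, - 274,-120,-52, - 647/18,156/11, 127, 264,313, 657,865] 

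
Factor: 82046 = 2^1*41023^1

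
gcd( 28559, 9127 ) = 1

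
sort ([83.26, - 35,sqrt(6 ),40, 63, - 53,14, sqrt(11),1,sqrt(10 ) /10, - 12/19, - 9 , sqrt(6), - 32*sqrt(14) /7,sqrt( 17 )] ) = [ - 53,-35,-32 * sqrt( 14)/7,-9 , - 12/19,sqrt(10) /10, 1, sqrt(6), sqrt(6), sqrt(11),sqrt( 17),14,40,63, 83.26 ]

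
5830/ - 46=- 2915/23  =  -126.74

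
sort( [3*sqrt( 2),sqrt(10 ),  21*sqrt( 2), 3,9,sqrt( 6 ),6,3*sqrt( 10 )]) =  [sqrt( 6 ),3,sqrt(10), 3*sqrt ( 2),6,  9, 3*sqrt (10 ), 21*sqrt(2) ]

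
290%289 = 1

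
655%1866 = 655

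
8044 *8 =64352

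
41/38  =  1 + 3/38 =1.08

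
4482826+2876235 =7359061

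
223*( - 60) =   -  13380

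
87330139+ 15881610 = 103211749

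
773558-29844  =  743714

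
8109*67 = 543303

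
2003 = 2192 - 189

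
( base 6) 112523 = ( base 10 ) 9699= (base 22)k0j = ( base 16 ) 25e3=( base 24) GK3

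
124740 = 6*20790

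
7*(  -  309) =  - 2163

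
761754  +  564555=1326309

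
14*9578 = 134092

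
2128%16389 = 2128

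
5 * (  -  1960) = -9800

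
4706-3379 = 1327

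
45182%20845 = 3492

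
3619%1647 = 325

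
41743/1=41743 =41743.00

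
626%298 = 30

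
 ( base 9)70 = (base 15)43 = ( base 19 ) 36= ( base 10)63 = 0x3F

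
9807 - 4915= 4892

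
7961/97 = 7961/97 = 82.07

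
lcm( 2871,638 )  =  5742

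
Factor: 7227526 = 2^1*31^1 * 43^1*2711^1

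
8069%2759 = 2551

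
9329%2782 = 983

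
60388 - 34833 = 25555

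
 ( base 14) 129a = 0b110011001000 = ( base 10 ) 3272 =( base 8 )6310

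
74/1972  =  37/986 = 0.04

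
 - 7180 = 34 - 7214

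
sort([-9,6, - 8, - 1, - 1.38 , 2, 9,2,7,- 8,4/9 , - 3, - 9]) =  [ - 9,-9, - 8 , - 8, - 3, - 1.38  , - 1, 4/9, 2,2, 6, 7, 9] 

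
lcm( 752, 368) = 17296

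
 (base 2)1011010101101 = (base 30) 6df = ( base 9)7860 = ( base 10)5805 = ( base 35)4PU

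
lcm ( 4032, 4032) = 4032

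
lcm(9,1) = 9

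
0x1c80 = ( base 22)f1e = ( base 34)6AK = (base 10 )7296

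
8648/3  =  2882  +  2/3 = 2882.67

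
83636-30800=52836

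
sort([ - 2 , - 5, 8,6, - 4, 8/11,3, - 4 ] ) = [  -  5, - 4, - 4, - 2, 8/11,  3 , 6, 8]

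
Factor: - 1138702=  - 2^1*431^1 * 1321^1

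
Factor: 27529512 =2^3* 3^1 * 113^1 * 10151^1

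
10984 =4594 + 6390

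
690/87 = 230/29 = 7.93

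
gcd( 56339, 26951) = 1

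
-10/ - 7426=5/3713= 0.00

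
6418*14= 89852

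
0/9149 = 0=0.00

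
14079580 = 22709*620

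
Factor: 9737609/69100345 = 5^( - 1 )*7^1*2887^( - 1)*4787^( - 1 )*1391087^1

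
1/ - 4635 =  - 1 + 4634/4635= - 0.00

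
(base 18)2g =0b110100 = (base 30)1M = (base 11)48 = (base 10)52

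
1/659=1/659=0.00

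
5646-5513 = 133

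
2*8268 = 16536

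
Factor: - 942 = -2^1*3^1*157^1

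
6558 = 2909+3649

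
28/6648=7/1662 = 0.00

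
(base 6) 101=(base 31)16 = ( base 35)12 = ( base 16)25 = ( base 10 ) 37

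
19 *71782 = 1363858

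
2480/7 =354 + 2/7 = 354.29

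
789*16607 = 13102923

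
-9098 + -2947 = -12045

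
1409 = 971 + 438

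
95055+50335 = 145390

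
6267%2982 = 303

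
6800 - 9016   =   - 2216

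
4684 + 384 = 5068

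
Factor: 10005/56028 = 5/28 = 2^( - 2 ) * 5^1 * 7^( - 1) 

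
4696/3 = 1565 + 1/3 = 1565.33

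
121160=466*260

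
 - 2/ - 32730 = 1/16365 = 0.00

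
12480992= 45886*272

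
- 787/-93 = 787/93 =8.46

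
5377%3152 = 2225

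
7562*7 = 52934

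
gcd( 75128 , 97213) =1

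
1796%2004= 1796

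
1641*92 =150972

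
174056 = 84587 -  - 89469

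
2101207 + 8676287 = 10777494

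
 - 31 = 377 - 408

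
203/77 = 29/11=2.64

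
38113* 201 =7660713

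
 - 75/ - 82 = 75/82 = 0.91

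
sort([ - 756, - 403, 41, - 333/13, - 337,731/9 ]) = [ - 756, - 403, - 337,- 333/13, 41 , 731/9]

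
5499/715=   423/55 = 7.69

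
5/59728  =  5/59728 = 0.00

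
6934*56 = 388304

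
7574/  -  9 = -7574/9 = - 841.56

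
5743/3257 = 1 + 2486/3257  =  1.76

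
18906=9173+9733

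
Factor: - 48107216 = - 2^4*3006701^1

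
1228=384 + 844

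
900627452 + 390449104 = 1291076556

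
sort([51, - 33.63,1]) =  [ - 33.63,1, 51]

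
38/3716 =19/1858 = 0.01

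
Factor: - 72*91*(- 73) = 2^3*3^2*7^1*13^1*73^1 = 478296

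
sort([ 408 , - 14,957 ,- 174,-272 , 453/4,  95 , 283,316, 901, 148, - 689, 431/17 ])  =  [ - 689,  -  272,-174, - 14,431/17, 95,453/4, 148, 283, 316,408 , 901, 957]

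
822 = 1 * 822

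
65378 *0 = 0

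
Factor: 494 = 2^1 * 13^1*19^1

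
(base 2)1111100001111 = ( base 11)5a79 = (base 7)32116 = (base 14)2C7D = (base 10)7951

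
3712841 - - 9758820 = 13471661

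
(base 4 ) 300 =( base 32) 1G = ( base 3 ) 1210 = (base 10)48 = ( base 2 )110000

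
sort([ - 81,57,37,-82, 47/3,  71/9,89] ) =[ - 82, - 81, 71/9,  47/3, 37, 57,89 ] 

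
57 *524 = 29868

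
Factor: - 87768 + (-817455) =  - 905223  =  -3^1*11^1*27431^1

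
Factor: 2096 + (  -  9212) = - 2^2*3^1*593^1= - 7116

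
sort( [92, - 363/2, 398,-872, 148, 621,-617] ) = [ - 872, - 617,-363/2, 92, 148, 398, 621 ] 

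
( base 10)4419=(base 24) 7G3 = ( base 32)4A3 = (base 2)1000101000011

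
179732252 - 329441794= - 149709542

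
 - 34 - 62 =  - 96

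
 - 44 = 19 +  - 63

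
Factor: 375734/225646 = 17^1*43^1*439^( - 1) = 731/439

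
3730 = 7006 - 3276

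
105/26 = 105/26   =  4.04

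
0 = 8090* 0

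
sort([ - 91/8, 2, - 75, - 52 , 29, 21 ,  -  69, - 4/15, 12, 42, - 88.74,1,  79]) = [ - 88.74, - 75, - 69 , - 52, - 91/8,  -  4/15,  1, 2, 12,  21, 29, 42,79]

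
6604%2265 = 2074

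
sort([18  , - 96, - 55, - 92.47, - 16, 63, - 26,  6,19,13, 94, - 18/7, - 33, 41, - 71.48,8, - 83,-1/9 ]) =[ - 96, - 92.47,-83, -71.48, - 55, - 33,-26,-16, - 18/7, - 1/9,6,8, 13, 18, 19,41, 63,94]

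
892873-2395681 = -1502808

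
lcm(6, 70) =210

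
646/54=323/27 = 11.96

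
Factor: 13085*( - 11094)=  - 145164990 = -2^1 *3^1*5^1*43^2 * 2617^1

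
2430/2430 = 1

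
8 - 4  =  4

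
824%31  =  18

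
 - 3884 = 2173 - 6057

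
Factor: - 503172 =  - 2^2*3^4*1553^1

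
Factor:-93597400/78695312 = - 11699675/9836914 = - 2^( - 1)*5^2*13^1*17^( - 1)*349^( - 1)*829^( -1 )*35999^1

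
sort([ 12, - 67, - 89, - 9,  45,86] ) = [ - 89 , - 67,  -  9, 12,45,86 ]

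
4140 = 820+3320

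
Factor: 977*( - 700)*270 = -184653000 = - 2^3*3^3*5^3*7^1*977^1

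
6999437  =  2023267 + 4976170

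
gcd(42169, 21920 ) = 1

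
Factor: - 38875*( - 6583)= 255914125 = 5^3 * 29^1*227^1*311^1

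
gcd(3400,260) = 20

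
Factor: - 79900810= - 2^1*5^1* 11^1*726371^1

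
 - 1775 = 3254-5029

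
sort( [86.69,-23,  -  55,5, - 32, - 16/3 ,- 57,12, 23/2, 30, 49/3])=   [ - 57,-55, - 32,-23, - 16/3,5 , 23/2, 12, 49/3, 30, 86.69 ]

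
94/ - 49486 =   -  47/24743 = - 0.00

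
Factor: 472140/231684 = 915/449 = 3^1*5^1 * 61^1*449^( - 1)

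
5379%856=243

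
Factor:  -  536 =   -  2^3*67^1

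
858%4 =2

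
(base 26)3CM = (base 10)2362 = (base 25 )3JC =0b100100111010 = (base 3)10020111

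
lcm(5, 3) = 15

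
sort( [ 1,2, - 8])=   [ - 8, 1,2] 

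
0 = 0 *( - 91149 ) 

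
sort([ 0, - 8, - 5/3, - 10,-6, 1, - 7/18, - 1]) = [ - 10, - 8 , - 6 ,-5/3, - 1, - 7/18, 0, 1 ]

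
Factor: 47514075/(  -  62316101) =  - 3^1*5^2*7^3  *17^(  -  1 )*1847^1*  3665653^( - 1 )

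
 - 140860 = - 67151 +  - 73709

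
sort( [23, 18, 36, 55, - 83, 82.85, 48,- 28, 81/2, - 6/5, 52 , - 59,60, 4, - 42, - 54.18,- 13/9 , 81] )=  [ - 83, - 59 , -54.18, - 42, - 28, - 13/9,  -  6/5, 4,18, 23,  36, 81/2, 48, 52,55, 60, 81, 82.85]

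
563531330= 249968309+313563021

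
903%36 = 3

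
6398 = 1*6398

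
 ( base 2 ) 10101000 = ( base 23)77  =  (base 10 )168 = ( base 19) 8G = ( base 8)250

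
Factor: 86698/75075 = 2^1*3^ (-1 ) * 5^(-2)*7^ ( - 1 )*11^(-1)*13^(  -  1 )*67^1*647^1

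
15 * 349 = 5235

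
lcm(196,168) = 1176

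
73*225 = 16425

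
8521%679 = 373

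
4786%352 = 210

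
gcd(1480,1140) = 20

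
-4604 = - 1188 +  - 3416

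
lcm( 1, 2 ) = 2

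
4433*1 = 4433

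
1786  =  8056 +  - 6270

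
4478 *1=4478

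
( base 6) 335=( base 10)131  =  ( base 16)83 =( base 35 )3Q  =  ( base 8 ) 203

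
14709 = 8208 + 6501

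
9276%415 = 146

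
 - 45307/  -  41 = 1105 + 2/41 = 1105.05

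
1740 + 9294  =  11034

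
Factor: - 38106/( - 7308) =73/14 = 2^( - 1)*7^( - 1 )*73^1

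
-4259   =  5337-9596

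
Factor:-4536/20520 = -3^1*5^( - 1)*7^1 *19^( - 1 ) = - 21/95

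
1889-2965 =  - 1076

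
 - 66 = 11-77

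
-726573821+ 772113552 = 45539731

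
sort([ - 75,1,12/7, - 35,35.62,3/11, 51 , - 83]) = [ - 83, - 75, - 35, 3/11, 1, 12/7 , 35.62, 51 ] 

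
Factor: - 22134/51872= - 2^( - 4)*3^1 * 7^1 * 17^1*31^1 *1621^( - 1)= - 11067/25936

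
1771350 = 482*3675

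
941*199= 187259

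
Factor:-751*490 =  - 367990 = - 2^1*5^1*7^2*751^1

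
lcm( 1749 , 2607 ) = 138171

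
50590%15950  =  2740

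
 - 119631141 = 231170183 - 350801324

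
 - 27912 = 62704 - 90616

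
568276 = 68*8357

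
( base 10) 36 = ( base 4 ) 210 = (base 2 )100100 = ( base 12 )30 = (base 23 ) 1D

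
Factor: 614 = 2^1*307^1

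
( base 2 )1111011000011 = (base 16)1ec3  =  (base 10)7875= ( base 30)8MF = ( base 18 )1659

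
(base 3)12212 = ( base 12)112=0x9e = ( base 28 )5I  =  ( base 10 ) 158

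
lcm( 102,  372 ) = 6324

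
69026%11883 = 9611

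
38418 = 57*674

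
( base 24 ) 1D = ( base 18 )21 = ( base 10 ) 37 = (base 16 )25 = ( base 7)52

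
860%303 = 254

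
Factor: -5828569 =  - 17^1*53^1*6469^1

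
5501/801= 5501/801 = 6.87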